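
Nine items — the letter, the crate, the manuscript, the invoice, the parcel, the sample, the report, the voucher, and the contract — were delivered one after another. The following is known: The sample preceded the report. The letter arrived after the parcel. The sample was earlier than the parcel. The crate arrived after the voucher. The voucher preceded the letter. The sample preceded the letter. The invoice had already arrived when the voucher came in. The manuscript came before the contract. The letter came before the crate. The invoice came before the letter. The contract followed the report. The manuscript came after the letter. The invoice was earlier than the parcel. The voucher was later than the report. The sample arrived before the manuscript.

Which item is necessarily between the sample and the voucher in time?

Tracing the constraints gives the sample → the report → the voucher, so the report sits after the sample and before the voucher.
No other item is forced both after the sample and before the voucher.

the report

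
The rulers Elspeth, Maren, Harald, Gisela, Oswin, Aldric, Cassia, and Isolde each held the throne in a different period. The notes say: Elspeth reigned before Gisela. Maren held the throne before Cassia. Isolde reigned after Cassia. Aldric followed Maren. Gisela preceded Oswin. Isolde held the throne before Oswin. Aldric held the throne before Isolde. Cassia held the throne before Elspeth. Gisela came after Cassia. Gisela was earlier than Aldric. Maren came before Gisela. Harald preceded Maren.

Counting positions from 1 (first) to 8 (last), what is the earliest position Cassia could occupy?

Harald and Maren must both come before Cassia — 2 forced predecessors.
Nothing else is forced ahead of Cassia, so their earliest slot is position 2 + 1 = 3.

3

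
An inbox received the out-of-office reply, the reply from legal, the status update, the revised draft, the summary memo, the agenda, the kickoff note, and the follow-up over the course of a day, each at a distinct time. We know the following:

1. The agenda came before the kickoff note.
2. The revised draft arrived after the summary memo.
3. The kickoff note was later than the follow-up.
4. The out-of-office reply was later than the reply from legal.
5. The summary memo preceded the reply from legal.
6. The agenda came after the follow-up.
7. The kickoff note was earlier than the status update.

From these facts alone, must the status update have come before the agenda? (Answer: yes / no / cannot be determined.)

no

Tracing the constraints gives the agenda → the kickoff note → the status update, so the agenda must come before the status update.
That means the status update cannot be before the agenda.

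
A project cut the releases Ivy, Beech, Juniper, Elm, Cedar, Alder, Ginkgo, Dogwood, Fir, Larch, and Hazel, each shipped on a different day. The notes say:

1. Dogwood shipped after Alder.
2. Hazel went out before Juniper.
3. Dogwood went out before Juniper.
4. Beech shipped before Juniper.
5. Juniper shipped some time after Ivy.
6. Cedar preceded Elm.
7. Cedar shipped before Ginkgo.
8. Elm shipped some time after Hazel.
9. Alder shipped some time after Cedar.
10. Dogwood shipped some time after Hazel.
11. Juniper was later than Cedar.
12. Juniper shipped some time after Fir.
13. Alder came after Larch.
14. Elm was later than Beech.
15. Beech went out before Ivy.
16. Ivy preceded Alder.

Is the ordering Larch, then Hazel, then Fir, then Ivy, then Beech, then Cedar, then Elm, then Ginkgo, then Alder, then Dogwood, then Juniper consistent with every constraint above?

The constraints require Beech before Ivy, but in the proposed sequence Ivy appears ahead of Beech. That one violation is enough.

no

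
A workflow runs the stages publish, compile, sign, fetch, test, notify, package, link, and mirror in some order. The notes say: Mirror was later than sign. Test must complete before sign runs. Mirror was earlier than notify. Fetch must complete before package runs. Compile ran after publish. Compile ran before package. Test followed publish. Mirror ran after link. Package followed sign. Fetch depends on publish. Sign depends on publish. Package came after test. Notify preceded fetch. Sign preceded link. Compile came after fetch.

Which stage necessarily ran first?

publish

Publish has a chain of constraints placing it before every other stage, so publish must be first.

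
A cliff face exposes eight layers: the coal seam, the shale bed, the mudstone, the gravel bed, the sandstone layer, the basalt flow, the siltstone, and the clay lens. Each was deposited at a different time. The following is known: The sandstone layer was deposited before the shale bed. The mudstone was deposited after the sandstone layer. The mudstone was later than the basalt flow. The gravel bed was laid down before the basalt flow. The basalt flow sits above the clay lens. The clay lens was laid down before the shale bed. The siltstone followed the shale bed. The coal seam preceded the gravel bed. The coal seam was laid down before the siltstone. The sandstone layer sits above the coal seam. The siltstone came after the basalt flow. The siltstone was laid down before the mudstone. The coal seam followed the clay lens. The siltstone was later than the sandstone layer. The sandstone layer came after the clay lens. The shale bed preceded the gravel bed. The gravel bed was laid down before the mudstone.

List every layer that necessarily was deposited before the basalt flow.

the clay lens, the coal seam, the gravel bed, the sandstone layer, the shale bed

Directly stated before the basalt flow: the clay lens and the gravel bed.
The coal seam reaches the basalt flow via the coal seam → the gravel bed → the basalt flow.
The sandstone layer reaches the basalt flow via the sandstone layer → the shale bed → the gravel bed → the basalt flow.
The shale bed reaches the basalt flow via the shale bed → the gravel bed → the basalt flow.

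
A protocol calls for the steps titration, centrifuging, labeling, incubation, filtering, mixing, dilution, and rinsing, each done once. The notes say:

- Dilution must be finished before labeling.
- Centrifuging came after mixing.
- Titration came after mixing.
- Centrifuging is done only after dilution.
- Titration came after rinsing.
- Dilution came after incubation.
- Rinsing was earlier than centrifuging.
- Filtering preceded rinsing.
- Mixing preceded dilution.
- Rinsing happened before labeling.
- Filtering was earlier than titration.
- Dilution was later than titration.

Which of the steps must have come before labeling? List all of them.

dilution, filtering, incubation, mixing, rinsing, titration

Directly stated before labeling: dilution and rinsing.
Filtering reaches labeling via filtering → rinsing → labeling.
Incubation reaches labeling via incubation → dilution → labeling.
Mixing reaches labeling via mixing → dilution → labeling.
Likewise titration reaches labeling by chaining the stated constraints.
No chain forces centrifuging ahead of labeling.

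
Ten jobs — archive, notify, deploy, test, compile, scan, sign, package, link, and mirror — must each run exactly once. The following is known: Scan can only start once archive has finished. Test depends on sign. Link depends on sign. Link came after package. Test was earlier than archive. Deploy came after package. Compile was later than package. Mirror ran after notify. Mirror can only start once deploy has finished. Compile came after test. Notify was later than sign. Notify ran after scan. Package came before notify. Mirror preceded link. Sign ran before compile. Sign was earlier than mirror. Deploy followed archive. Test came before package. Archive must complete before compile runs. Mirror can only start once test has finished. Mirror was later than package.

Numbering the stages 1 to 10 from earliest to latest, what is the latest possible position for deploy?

Deploy must come before link and mirror — 2 stages forced after it.
Everything else can be placed before deploy in some valid order, so deploy can sit as late as position 10 − 2 = 8.

8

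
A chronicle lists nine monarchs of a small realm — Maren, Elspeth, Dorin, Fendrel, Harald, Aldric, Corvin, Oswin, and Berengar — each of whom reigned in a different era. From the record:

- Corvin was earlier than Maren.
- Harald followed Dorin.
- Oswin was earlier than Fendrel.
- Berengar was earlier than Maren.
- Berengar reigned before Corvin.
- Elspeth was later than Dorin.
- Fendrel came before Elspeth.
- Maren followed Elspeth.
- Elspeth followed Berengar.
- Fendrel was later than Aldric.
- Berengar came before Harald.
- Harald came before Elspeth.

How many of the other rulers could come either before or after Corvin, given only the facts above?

Forced before Corvin: Berengar; forced after Corvin: Maren.
That leaves Aldric, Dorin, Elspeth, Fendrel, Harald, and Oswin with no forced order relative to Corvin — 6.

6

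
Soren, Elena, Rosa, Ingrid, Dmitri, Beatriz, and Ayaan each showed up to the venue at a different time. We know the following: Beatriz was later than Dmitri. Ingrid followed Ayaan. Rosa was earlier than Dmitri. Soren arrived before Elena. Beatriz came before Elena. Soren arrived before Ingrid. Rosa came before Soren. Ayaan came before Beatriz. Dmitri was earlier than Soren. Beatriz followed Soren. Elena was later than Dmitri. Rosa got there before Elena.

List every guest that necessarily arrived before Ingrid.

Directly stated before Ingrid: Ayaan and Soren.
Dmitri reaches Ingrid via Dmitri → Soren → Ingrid.
Rosa reaches Ingrid via Rosa → Soren → Ingrid.
No chain forces Elena (or any of the others) ahead of Ingrid.

Ayaan, Dmitri, Rosa, Soren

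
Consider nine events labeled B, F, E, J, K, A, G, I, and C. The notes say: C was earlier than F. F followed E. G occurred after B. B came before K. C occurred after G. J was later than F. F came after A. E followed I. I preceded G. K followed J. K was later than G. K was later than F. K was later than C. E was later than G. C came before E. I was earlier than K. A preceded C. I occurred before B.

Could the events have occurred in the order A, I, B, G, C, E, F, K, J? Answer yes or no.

The constraints require J before K, but in the proposed sequence K appears ahead of J. That one violation is enough.

no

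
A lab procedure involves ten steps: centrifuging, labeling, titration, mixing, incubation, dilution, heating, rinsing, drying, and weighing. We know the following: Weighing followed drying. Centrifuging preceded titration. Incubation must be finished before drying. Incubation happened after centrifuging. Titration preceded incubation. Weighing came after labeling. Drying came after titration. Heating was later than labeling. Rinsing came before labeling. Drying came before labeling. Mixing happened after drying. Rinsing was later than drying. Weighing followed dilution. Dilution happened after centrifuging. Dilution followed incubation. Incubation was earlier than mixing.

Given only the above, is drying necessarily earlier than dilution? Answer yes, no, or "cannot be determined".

cannot be determined

No chain of stated constraints runs from drying to dilution, and none runs from dilution to drying either.
So the relative order of drying and dilution is not fixed by the given facts.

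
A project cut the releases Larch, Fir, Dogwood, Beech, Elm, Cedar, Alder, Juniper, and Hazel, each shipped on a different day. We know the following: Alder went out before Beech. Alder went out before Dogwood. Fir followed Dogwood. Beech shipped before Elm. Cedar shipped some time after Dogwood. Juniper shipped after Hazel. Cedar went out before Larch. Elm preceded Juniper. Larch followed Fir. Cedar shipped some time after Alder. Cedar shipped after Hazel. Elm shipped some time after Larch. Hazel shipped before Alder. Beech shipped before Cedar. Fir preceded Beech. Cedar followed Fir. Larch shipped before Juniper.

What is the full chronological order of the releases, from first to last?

The constraints fix every adjacent pair, so only one ordering works:
Hazel → Alder → Dogwood → Fir → Beech → Cedar → Larch → Elm → Juniper.

Hazel, Alder, Dogwood, Fir, Beech, Cedar, Larch, Elm, Juniper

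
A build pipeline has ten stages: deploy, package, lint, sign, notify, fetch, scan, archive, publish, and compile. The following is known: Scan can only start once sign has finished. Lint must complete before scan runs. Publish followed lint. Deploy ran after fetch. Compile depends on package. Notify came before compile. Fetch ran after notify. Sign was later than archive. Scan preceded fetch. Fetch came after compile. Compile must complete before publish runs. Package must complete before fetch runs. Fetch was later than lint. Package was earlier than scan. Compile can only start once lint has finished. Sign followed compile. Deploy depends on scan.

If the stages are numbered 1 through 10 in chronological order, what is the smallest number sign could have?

Archive, compile, lint, notify, and package must all come before sign — 5 forced predecessors.
Nothing else is forced ahead of sign, so its earliest slot is position 5 + 1 = 6.

6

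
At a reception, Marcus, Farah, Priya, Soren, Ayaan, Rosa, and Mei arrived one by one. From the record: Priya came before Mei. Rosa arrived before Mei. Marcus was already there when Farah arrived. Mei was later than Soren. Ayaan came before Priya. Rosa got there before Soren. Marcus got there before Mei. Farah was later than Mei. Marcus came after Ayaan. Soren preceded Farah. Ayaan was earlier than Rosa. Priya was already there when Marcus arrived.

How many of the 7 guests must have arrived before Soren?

Directly stated before Soren: Rosa.
Ayaan reaches Soren via Ayaan → Rosa → Soren.
No chain forces Priya (or any of the others) ahead of Soren.
That's Ayaan and Rosa — 2 in all.

2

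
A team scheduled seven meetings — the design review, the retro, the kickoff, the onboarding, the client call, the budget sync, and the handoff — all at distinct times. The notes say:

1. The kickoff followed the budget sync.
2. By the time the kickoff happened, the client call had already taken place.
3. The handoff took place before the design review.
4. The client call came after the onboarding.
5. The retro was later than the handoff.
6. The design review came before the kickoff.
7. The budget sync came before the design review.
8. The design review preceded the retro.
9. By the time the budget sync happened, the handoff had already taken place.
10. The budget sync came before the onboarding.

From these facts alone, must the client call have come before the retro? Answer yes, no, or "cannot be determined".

No chain of stated constraints runs from the client call to the retro, and none runs from the retro to the client call either.
So the relative order of the client call and the retro is not fixed by the given facts.

cannot be determined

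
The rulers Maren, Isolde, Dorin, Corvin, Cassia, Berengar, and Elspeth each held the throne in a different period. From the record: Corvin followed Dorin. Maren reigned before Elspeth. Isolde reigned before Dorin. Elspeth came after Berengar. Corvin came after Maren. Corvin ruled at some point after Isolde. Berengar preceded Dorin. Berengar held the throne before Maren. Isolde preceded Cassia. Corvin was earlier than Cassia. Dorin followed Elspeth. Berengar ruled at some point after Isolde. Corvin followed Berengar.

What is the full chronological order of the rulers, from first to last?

Isolde, Berengar, Maren, Elspeth, Dorin, Corvin, Cassia

The constraints fix every adjacent pair, so only one ordering works:
Isolde → Berengar → Maren → Elspeth → Dorin → Corvin → Cassia.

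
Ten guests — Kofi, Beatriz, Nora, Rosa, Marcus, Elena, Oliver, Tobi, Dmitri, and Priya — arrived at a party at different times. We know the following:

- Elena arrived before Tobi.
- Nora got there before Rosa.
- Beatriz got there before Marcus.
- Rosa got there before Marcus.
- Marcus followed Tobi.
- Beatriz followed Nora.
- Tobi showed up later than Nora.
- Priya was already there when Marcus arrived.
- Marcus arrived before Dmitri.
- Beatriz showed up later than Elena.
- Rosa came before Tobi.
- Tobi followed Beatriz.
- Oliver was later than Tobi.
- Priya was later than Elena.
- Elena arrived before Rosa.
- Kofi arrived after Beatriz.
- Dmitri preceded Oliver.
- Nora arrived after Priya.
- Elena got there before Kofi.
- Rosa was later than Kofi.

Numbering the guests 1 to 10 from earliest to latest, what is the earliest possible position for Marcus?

Beatriz, Elena, Kofi, Nora, Priya, Rosa, and Tobi must all come before Marcus — 7 forced predecessors.
Nothing else is forced ahead of Marcus, so their earliest slot is position 7 + 1 = 8.

8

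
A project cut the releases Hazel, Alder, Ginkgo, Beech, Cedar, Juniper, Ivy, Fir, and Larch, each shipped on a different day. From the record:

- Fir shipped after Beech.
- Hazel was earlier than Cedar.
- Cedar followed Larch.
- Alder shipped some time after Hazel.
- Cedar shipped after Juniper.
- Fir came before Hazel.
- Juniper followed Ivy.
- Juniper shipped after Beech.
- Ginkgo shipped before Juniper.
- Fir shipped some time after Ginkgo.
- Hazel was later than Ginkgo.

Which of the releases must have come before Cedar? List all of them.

Directly stated before Cedar: Hazel, Juniper, and Larch.
Beech reaches Cedar via Beech → Juniper → Cedar.
Fir reaches Cedar via Fir → Hazel → Cedar.
Ginkgo reaches Cedar via Ginkgo → Juniper → Cedar.
Likewise Ivy reaches Cedar by chaining the stated constraints.
No chain forces Alder ahead of Cedar.

Beech, Fir, Ginkgo, Hazel, Ivy, Juniper, Larch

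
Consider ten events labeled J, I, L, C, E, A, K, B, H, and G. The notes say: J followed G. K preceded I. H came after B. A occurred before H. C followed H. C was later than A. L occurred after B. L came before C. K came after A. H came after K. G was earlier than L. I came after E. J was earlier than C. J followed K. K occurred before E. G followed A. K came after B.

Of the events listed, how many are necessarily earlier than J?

4

Directly stated before J: G and K.
A reaches J via A → K → J.
B reaches J via B → K → J.
That's A, B, G, and K — 4 in all.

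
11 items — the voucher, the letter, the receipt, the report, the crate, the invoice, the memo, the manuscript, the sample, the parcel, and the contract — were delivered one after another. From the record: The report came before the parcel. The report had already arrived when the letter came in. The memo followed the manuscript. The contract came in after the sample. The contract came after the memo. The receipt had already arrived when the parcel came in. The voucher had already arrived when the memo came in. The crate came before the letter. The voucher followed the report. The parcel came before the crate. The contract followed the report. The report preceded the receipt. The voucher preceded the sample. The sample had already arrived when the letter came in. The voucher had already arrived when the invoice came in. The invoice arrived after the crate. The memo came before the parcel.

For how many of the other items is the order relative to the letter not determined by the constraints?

Forced before the letter: the crate, the manuscript, the memo, the parcel, the receipt, the report, the sample, and the voucher.
That leaves the contract and the invoice with no forced order relative to the letter — 2.

2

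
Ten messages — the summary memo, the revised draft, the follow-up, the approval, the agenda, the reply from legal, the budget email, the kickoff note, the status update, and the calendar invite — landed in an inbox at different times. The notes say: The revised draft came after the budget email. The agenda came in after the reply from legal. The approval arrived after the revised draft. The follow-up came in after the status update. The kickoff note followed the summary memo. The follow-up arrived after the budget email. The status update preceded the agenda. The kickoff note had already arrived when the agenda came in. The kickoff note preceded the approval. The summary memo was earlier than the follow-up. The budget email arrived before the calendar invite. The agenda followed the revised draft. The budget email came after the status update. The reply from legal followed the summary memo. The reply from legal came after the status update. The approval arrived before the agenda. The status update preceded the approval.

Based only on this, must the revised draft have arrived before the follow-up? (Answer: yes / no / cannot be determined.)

cannot be determined

No chain of stated constraints runs from the revised draft to the follow-up, and none runs from the follow-up to the revised draft either.
So the relative order of the revised draft and the follow-up is not fixed by the given facts.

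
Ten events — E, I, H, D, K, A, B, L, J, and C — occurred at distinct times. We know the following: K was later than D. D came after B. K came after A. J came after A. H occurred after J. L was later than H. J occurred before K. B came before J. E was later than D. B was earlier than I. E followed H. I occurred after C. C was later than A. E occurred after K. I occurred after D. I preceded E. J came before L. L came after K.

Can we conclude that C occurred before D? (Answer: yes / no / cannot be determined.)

cannot be determined

No chain of stated constraints runs from C to D, and none runs from D to C either.
So the relative order of C and D is not fixed by the given facts.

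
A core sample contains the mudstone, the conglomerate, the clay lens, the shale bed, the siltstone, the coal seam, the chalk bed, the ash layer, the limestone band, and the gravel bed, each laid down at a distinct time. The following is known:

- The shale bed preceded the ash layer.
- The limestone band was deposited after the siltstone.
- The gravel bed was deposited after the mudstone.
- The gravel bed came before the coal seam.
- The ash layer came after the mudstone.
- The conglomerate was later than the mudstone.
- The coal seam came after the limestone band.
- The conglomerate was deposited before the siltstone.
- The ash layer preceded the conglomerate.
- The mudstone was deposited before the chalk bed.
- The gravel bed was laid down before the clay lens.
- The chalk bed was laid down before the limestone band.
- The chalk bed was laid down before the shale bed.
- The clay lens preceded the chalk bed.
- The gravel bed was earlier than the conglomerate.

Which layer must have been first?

The mudstone has a chain of constraints placing it before every other layer, so the mudstone must be first.

the mudstone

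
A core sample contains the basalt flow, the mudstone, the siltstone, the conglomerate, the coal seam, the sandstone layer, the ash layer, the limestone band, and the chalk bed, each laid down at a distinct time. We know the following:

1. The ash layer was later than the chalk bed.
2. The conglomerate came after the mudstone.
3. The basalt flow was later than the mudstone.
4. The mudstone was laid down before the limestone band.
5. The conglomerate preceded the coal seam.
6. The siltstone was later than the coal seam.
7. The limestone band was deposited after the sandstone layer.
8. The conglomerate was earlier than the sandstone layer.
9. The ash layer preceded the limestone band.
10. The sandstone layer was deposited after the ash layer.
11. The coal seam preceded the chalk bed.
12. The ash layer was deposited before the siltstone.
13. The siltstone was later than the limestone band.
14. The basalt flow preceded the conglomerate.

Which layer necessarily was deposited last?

the siltstone

Every other layer has a chain of constraints placing it before the siltstone, so the siltstone is last.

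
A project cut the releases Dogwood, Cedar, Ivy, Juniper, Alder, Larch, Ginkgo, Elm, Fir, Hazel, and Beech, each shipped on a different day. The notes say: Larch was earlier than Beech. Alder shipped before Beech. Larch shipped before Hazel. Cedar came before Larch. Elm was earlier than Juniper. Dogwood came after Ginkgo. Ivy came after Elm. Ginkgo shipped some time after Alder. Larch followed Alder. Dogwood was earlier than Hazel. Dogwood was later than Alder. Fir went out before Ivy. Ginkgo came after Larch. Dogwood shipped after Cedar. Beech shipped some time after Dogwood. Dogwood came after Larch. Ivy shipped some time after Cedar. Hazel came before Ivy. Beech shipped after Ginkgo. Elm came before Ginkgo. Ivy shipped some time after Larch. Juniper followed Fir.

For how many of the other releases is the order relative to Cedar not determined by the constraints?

Forced after Cedar: Beech, Dogwood, Ginkgo, Hazel, Ivy, and Larch.
That leaves Alder, Elm, Fir, and Juniper with no forced order relative to Cedar — 4.

4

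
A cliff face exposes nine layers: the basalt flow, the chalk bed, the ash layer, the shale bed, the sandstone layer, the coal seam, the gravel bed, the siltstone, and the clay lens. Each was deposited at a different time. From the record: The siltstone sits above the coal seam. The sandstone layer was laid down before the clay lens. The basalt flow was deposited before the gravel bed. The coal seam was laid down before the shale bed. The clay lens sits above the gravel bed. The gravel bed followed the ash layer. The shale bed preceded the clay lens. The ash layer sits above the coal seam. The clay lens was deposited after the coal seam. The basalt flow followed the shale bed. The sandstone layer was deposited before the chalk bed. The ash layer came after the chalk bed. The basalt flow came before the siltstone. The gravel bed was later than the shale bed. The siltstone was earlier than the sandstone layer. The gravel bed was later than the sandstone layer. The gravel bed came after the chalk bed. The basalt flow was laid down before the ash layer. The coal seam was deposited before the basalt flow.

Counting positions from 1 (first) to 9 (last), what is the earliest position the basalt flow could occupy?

3

The coal seam and the shale bed must both come before the basalt flow — 2 forced predecessors.
Nothing else is forced ahead of the basalt flow, so its earliest slot is position 2 + 1 = 3.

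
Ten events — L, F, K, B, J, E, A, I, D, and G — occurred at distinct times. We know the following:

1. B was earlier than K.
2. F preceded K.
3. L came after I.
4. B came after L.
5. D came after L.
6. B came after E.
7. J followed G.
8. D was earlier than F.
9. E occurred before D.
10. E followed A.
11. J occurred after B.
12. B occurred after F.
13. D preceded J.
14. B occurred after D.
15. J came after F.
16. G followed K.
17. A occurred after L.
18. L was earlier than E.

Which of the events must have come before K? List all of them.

A, B, D, E, F, I, L

Directly stated before K: B and F.
A reaches K via A → E → B → K.
D reaches K via D → B → K.
E reaches K via E → B → K.
Likewise I and L each reach K by chaining the stated constraints.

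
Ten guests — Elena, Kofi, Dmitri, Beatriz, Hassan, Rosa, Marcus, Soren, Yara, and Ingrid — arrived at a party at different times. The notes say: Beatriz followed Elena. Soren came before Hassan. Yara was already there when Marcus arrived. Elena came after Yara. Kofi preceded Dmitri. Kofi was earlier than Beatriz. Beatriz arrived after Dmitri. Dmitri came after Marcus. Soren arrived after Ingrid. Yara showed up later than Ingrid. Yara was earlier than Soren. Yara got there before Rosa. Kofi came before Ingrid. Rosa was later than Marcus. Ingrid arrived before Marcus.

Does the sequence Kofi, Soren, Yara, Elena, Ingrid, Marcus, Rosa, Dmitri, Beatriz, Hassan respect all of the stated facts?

no

The constraints require Ingrid before Soren, but in the proposed sequence Soren appears ahead of Ingrid. That one violation is enough.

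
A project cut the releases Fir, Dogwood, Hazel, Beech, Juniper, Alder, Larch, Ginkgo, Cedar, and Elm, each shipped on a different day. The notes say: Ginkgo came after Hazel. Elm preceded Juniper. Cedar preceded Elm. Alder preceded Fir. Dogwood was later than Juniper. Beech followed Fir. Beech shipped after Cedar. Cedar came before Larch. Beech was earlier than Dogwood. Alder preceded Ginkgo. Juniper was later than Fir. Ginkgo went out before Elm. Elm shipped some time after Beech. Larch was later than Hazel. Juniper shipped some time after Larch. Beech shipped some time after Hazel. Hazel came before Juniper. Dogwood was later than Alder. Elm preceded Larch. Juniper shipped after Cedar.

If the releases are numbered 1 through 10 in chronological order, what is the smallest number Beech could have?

Alder, Cedar, Fir, and Hazel must all come before Beech — 4 forced predecessors.
Nothing else is forced ahead of Beech, so its earliest slot is position 4 + 1 = 5.

5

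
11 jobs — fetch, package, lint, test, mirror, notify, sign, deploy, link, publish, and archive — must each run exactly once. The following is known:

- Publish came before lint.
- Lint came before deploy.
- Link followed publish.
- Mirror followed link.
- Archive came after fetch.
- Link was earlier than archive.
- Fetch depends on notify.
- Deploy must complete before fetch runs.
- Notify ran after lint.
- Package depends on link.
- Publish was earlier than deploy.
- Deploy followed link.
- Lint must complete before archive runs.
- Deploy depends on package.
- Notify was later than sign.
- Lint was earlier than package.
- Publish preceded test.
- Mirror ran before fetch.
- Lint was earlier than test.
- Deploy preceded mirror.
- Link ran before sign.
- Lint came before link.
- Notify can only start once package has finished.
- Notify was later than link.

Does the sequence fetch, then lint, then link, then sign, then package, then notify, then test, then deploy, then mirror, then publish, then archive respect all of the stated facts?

no

The constraints require publish before test, but in the proposed sequence test appears ahead of publish. That one violation is enough.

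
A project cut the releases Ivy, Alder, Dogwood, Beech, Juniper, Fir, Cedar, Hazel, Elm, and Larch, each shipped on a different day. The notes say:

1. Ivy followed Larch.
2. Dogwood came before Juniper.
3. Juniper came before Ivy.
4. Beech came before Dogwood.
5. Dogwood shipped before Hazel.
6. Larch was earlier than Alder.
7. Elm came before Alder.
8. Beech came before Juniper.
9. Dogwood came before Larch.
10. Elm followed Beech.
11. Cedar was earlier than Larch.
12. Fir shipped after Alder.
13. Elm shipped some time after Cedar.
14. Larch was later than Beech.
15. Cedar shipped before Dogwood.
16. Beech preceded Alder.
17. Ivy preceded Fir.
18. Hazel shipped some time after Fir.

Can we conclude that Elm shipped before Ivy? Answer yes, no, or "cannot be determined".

cannot be determined

No chain of stated constraints runs from Elm to Ivy, and none runs from Ivy to Elm either.
So the relative order of Elm and Ivy is not fixed by the given facts.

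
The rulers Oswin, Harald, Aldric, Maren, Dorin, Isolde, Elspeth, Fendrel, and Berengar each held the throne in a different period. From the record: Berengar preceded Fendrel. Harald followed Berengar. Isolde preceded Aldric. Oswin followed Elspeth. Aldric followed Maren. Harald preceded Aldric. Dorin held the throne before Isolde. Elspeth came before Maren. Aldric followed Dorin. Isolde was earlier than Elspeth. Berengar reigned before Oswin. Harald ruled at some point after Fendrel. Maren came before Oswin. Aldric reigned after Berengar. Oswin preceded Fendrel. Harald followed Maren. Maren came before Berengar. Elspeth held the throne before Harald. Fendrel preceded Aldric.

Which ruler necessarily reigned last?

Aldric

Every other ruler has a chain of constraints placing them before Aldric, so Aldric is last.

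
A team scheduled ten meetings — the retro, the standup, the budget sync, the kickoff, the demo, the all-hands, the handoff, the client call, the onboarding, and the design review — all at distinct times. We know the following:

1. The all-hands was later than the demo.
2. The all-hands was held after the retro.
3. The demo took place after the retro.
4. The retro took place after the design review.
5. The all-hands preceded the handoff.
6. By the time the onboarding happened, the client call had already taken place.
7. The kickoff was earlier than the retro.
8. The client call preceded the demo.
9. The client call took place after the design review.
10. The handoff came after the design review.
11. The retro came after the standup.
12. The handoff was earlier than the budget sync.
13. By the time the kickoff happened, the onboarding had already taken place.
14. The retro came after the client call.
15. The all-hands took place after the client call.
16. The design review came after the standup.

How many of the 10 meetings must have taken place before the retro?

Directly stated before the retro: the client call, the design review, the kickoff, and the standup.
The onboarding reaches the retro via the onboarding → the kickoff → the retro.
That's the client call, the design review, the kickoff, the onboarding, and the standup — 5 in all.

5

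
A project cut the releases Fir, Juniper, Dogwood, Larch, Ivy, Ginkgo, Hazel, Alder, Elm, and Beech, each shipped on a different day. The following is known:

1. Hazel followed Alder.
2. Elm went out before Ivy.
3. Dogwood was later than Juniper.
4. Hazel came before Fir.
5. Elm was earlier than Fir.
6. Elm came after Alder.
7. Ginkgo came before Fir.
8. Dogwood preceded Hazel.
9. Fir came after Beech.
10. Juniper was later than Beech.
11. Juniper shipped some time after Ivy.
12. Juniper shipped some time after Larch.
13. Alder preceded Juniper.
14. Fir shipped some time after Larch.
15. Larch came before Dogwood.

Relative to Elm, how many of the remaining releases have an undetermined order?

Forced before Elm: Alder; forced after Elm: Dogwood, Fir, Hazel, Ivy, and Juniper.
That leaves Beech, Ginkgo, and Larch with no forced order relative to Elm — 3.

3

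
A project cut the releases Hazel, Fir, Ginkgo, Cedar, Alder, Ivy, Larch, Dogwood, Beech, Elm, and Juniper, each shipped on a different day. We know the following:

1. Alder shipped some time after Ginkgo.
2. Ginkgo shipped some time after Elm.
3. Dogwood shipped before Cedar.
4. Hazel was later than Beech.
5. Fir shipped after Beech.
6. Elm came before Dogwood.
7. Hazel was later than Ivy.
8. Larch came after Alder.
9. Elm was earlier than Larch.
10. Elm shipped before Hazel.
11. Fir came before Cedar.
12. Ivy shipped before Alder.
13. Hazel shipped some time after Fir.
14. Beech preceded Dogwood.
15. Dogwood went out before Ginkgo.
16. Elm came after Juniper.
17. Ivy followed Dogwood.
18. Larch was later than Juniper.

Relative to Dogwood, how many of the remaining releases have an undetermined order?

Forced before Dogwood: Beech, Elm, and Juniper; forced after Dogwood: Alder, Cedar, Ginkgo, Hazel, Ivy, and Larch.
That leaves Fir with no forced order relative to Dogwood — 1.

1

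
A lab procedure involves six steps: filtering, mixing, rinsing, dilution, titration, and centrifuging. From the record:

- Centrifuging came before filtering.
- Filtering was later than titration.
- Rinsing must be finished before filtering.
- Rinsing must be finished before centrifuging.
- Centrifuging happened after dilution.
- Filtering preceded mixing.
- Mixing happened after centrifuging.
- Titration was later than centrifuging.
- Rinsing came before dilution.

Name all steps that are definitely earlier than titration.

Directly stated before titration: centrifuging.
Dilution reaches titration via dilution → centrifuging → titration.
Rinsing reaches titration via rinsing → centrifuging → titration.

centrifuging, dilution, rinsing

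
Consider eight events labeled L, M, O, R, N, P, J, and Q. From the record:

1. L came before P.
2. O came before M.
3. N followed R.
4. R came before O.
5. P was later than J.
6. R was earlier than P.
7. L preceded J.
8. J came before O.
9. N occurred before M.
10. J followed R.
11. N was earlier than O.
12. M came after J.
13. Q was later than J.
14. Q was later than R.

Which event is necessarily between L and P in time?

J

Tracing the constraints gives L → J → P, so J sits after L and before P.
No other event is forced both after L and before P.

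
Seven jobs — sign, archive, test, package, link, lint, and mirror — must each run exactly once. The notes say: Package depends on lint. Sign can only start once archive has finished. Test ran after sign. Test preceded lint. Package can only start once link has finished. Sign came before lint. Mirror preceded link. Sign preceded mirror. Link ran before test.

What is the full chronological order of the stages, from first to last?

The constraints fix every adjacent pair, so only one ordering works:
archive → sign → mirror → link → test → lint → package.

archive, sign, mirror, link, test, lint, package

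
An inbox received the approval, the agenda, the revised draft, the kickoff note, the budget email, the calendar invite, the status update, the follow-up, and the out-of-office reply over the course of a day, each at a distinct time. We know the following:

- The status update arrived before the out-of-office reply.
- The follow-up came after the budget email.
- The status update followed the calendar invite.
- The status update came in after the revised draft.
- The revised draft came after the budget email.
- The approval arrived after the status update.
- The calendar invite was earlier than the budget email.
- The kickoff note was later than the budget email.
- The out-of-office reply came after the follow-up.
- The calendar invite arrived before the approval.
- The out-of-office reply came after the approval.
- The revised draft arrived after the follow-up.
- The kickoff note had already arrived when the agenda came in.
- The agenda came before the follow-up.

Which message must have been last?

the out-of-office reply

Every other message has a chain of constraints placing it before the out-of-office reply, so the out-of-office reply is last.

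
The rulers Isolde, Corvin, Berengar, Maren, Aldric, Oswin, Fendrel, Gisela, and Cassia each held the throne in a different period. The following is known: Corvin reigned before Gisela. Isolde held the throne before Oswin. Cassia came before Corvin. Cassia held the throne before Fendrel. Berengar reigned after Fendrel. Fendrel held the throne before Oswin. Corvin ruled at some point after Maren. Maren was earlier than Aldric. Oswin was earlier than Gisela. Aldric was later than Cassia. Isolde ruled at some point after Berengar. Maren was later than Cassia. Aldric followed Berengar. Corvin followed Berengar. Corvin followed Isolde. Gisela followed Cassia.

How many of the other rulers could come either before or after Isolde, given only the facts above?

Forced before Isolde: Berengar, Cassia, and Fendrel; forced after Isolde: Corvin, Gisela, and Oswin.
That leaves Aldric and Maren with no forced order relative to Isolde — 2.

2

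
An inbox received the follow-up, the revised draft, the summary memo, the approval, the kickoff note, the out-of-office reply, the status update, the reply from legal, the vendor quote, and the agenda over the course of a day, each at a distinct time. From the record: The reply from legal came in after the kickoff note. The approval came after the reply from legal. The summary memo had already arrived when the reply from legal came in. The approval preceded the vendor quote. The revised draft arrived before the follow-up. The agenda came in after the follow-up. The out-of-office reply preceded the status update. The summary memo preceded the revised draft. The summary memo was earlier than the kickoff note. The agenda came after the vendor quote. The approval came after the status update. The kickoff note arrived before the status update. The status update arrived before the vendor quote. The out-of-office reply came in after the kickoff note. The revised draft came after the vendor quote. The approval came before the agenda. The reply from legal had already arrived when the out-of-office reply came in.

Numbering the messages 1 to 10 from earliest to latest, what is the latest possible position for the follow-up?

The follow-up must come before the agenda — 1 message forced after it.
Everything else can be placed before the follow-up in some valid order, so the follow-up can sit as late as position 10 − 1 = 9.

9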